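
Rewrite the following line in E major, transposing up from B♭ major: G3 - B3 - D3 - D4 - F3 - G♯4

C#4 E#4 G#3 G#4 B3 C##5

B♭ major to E major up is an augmented fourth, so every note moves up by that interval.
G3 becomes C#4
B3 becomes E#4
D3 becomes G#3
D4 becomes G#4
F3 becomes B3
G#4 becomes C##5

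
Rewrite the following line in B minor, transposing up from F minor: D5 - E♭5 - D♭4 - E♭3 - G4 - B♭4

From F up to B is an augmented fourth; apply that to each pitch.
D5 gives G#5
Eb5 gives A5
Db4 gives G4
Eb3 gives A3
G4 gives C#5
Bb4 gives E5

G#5 A5 G4 A3 C#5 E5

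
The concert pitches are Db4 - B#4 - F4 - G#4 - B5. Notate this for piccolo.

Db3 B#3 F3 G#3 B4

Written C4 sounds as C5 on the piccolo, so concert pitches are written a perfect octave down.
Db4 → Db3
B#4 → B#3
F4 → F3
G#4 → G#3
B5 → B4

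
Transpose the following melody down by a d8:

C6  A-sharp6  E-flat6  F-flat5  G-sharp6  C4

C#5 A##5 E5 F4 G##5 C#3

C6 -> C#5
A#6 -> A##5
Eb6 -> E5
Fb5 -> F4
G#6 -> G##5
C4 -> C#3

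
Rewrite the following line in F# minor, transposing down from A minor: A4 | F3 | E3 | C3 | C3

F#4 D3 C#3 A2 A2

A minor to F# minor down is a minor third, so every note moves down by that interval.
A4 becomes F#4
F3 becomes D3
E3 becomes C#3
C3 becomes A2
C3 becomes A2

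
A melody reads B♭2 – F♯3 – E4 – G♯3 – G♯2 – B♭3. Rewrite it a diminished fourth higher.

Bb2: a fourth up reaches E, and 4 semitones makes it Ebb3.
F#3 up a diminished fourth is Bb3.
E4: a fourth up reaches A, and 4 semitones makes it Ab4.
G#3 up a diminished fourth is C4.
G#2 up a diminished fourth is C3.
Bb3: a fourth up reaches E, and 4 semitones makes it Ebb4.

Ebb3 Bb3 Ab4 C4 C3 Ebb4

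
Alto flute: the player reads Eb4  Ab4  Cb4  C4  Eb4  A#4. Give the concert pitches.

Written C4 on the alto flute sounds as G3, a perfect fourth lower; apply that shift to every note.
Eb4 to Bb3
Ab4 to Eb4
Cb4 to Gb3
C4 to G3
Eb4 to Bb3
A#4 to E#4

Bb3 Eb4 Gb3 G3 Bb3 E#4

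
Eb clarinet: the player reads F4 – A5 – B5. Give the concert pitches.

Written C4 on the Eb clarinet sounds as Eb4, a minor third higher; apply that shift to every note.
F4 becomes Ab4
A5 becomes C6
B5 becomes D6

Ab4 C6 D6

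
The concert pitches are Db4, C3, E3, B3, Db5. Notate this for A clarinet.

The A clarinet sounds a minor third below written, so the written part must be a minor third above concert — transpose each note up.
Db4 to Fb4
C3 to Eb3
E3 to G3
B3 to D4
Db5 to Fb5

Fb4 Eb3 G3 D4 Fb5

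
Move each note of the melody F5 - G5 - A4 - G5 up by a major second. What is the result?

G5 A5 B4 A5

A major second up from F5 gives G5.
G5 up a major second is A5.
A4 up a major second is B4.
G5 up a major second is A5.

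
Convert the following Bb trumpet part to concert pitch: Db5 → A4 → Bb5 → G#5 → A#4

The Bb trumpet sounds a major second below written, so transpose each written note down a major second.
Db5 becomes Cb5
A4 becomes G4
Bb5 becomes Ab5
G#5 becomes F#5
A#4 becomes G#4

Cb5 G4 Ab5 F#5 G#4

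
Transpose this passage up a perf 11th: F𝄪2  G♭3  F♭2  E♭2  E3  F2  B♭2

B#3 Cb5 Bbb3 Ab3 A4 Bb3 Eb4

F##2 up a perfect eleventh is B#3.
Gb3 up a perfect eleventh is Cb5.
A perfect eleventh up from Fb2 gives Bbb3.
A perfect eleventh up from Eb2 gives Ab3.
E3 up a perfect eleventh is A4.
F2: an eleventh up reaches B, and 17 semitones makes it Bb3.
Bb2 up a perfect eleventh is Eb4.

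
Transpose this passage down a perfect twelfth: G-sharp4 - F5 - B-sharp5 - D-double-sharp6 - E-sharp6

G#4: a twelfth down reaches C, and 19 semitones makes it C#3.
A perfect twelfth down from F5 gives Bb3.
B#5: a twelfth down reaches E, and 19 semitones makes it E#4.
D##6: a twelfth down reaches G, and 19 semitones makes it G##4.
E#6: a twelfth down reaches A, and 19 semitones makes it A#4.

C#3 Bb3 E#4 G##4 A#4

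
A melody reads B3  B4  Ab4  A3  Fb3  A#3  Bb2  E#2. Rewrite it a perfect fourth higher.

B3 -> E4
B4 -> E5
Ab4 -> Db5
A3 -> D4
Fb3 -> Bbb3
A#3 -> D#4
Bb2 -> Eb3
E#2 -> A#2

E4 E5 Db5 D4 Bbb3 D#4 Eb3 A#2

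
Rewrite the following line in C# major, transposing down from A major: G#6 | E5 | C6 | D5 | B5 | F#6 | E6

From A down to C# is a minor sixth; apply that to each pitch.
G#6 → B#5
E5 → G#4
C6 → E5
D5 → F#4
B5 → D#5
F#6 → A#5
E6 → G#5

B#5 G#4 E5 F#4 D#5 A#5 G#5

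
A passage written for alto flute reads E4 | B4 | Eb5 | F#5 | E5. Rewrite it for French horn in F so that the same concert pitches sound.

First find concert pitch: the alto flute sounds a perfect fourth below written, so E4 B4 Eb5 F#5 E5 sounds B3 F#4 Bb4 C#5 B4.
Then write for French horn in F: it sounds a perfect fifth below written, so the part must be a perfect fifth above concert.
B3 → F#4
F#4 → C#5
Bb4 → F5
C#5 → G#5
B4 → F#5

F#4 C#5 F5 G#5 F#5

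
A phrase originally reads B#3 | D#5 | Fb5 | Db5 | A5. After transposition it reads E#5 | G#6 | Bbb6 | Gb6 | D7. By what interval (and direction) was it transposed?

up a perfect eleventh

From B#3 to E#5 is 11 letter names — an eleventh of some quality.
B#3 to E#5 is 17 semitones, which makes it a perfect eleventh; the second version is higher, so the direction is up.
Checking another pair — A5 → D7 — gives the same interval.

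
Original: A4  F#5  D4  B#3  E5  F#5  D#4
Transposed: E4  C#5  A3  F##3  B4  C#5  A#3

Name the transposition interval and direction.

down a perfect fourth

Take the first pair: A4 → E4. A to E spans 4 letter names, so the interval is some kind of fourth.
E4 to A4 is 5 semitones, which makes it a perfect fourth; the second version is lower, so the direction is down.
Checking another pair — D#4 → A#3 — gives the same interval.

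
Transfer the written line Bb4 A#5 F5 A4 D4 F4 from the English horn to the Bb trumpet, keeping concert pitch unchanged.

First find concert pitch: the English horn sounds a perfect fifth below written, so Bb4 A#5 F5 A4 D4 F4 sounds Eb4 D#5 Bb4 D4 G3 Bb3.
Then write for Bb trumpet: it sounds a major second below written, so the part must be a major second above concert.
Eb4 → F4
D#5 → E#5
Bb4 → C5
D4 → E4
G3 → A3
Bb3 → C4

F4 E#5 C5 E4 A3 C4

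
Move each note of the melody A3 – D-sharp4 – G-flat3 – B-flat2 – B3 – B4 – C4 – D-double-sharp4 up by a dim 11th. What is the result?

Db5 G5 Cbb5 Ebb4 Eb5 Eb6 Fb5 G#5

A3: an eleventh up reaches D, and 16 semitones makes it Db5.
D#4 up a diminished eleventh is G5.
A diminished eleventh up from Gb3 gives Cbb5.
Bb2: an eleventh up reaches E, and 16 semitones makes it Ebb4.
A diminished eleventh up from B3 gives Eb5.
B4 up a diminished eleventh is Eb6.
A diminished eleventh up from C4 gives Fb5.
D##4 up a diminished eleventh is G#5.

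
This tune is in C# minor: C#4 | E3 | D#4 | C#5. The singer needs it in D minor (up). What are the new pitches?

D4 F3 E4 D5

C# minor to D minor up is a minor second, so every note moves up by that interval.
C#4 gives D4
E3 gives F3
D#4 gives E4
C#5 gives D5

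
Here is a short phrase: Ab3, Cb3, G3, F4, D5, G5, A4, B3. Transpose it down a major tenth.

Fb2 Abb1 Eb2 Db3 Bb3 Eb4 F3 G2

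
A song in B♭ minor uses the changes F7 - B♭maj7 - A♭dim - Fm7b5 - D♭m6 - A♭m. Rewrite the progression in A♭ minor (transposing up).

Eb7 Abmaj7 Gbdim Ebm7b5 Cbm6 Gbm

B♭ minor up to A♭ minor is a minor seventh; each chord root moves by that interval while the quality stays the same.
F7: root F up a minor seventh → Eb, giving Eb7.
B♭maj7: root B♭ up a minor seventh → Ab, giving Abmaj7.
A♭dim: root A♭ up a minor seventh → Gb, giving Gbdim.
Fm7b5: root F up a minor seventh → Eb, giving Ebm7b5.
D♭m6: root D♭ up a minor seventh → Cb, giving Cbm6.
A♭m: root A♭ up a minor seventh → Gb, giving Gbm.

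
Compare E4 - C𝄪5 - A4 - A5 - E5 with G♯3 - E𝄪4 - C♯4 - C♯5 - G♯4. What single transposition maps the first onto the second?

down a minor sixth

From E4 to G#3 is 6 letter names — a sixth of some quality.
G#3 to E4 is 8 semitones, which makes it a minor sixth; the second version is lower, so the direction is down.
Checking another pair — E5 → G#4 — gives the same interval.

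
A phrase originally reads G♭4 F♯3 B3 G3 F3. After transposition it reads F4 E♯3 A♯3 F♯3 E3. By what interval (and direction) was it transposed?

Take the first pair: Gb4 → F4. G to F spans 2 letter names, so the interval is some kind of second.
F4 to Gb4 is 1 semitone, which makes it a minor second; the second version is lower, so the direction is down.
Checking another pair — F3 → E3 — gives the same interval.

down a minor second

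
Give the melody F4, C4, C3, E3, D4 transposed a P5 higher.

F4: a fifth up reaches C, and 7 semitones makes it C5.
A perfect fifth up from C4 gives G4.
C3: a fifth up reaches G, and 7 semitones makes it G3.
A perfect fifth up from E3 gives B3.
A perfect fifth up from D4 gives A4.

C5 G4 G3 B3 A4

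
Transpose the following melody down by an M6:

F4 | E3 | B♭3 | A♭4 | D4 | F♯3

Ab3 G2 Db3 Cb4 F3 A2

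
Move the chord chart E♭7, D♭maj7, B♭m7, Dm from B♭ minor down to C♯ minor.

B♭ minor down to C♯ minor is a diminished seventh; each chord root moves by that interval while the quality stays the same.
E♭7: root E♭ down a diminished seventh → F#, giving F#7.
D♭maj7: root D♭ down a diminished seventh → E, giving Emaj7.
B♭m7: root B♭ down a diminished seventh → C#, giving C#m7.
Dm: root D down a diminished seventh → E#, giving E#m.

F#7 Emaj7 C#m7 E#m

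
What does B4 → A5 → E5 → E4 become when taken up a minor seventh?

A5 G6 D6 D5

B4 to A5
A5 to G6
E5 to D6
E4 to D5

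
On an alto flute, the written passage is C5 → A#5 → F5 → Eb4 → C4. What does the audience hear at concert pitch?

G4 E#5 C5 Bb3 G3

The alto flute sounds a perfect fourth below written, so transpose each written note down a perfect fourth.
C5 gives G4
A#5 gives E#5
F5 gives C5
Eb4 gives Bb3
C4 gives G3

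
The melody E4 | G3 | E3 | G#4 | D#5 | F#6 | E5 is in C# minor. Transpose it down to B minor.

D4 F3 D3 F#4 C#5 E6 D5

From C# down to B is a major second; apply that to each pitch.
E4 becomes D4
G3 becomes F3
E3 becomes D3
G#4 becomes F#4
D#5 becomes C#5
F#6 becomes E6
E5 becomes D5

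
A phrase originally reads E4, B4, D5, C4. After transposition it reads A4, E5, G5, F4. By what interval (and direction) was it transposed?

From E4 to A4 is 4 letter names — a fourth of some quality.
E4 to A4 is 5 semitones, which makes it a perfect fourth; the second version is higher, so the direction is up.
Checking another pair — C4 → F4 — gives the same interval.

up a perfect fourth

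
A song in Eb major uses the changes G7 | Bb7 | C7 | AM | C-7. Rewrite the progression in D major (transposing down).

Eb major down to D major is a minor second; each chord root moves by that interval while the quality stays the same.
G7: root G down a minor second → F#, giving F#7.
Bb7: root Bb down a minor second → A, giving A7.
C7: root C down a minor second → B, giving B7.
AM: root A down a minor second → G#, giving G#M.
C-7: root C down a minor second → B, giving B-7.

F#7 A7 B7 G#M B-7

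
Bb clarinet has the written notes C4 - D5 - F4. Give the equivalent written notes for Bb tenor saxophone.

C5 D6 F5

First find concert pitch: the Bb clarinet sounds a major second below written, so C4 D5 F4 sounds Bb3 C5 Eb4.
Then write for Bb tenor saxophone: it sounds a major ninth below written, so the part must be a major ninth above concert.
Bb3 → C5
C5 → D6
Eb4 → F5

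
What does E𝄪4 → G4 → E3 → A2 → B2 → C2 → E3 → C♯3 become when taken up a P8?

A perfect octave up from E##4 gives E##5.
G4 up a perfect octave is G5.
E3 up a perfect octave is E4.
A perfect octave up from A2 gives A3.
B2: an octave up reaches B, and 12 semitones makes it B3.
C2 up a perfect octave is C3.
A perfect octave up from E3 gives E4.
A perfect octave up from C#3 gives C#4.

E##5 G5 E4 A3 B3 C3 E4 C#4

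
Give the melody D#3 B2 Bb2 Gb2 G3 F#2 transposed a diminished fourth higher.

G3 Eb3 Ebb3 Cbb3 Cb4 Bb2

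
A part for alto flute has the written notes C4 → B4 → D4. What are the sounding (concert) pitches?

G3 F#4 A3

The alto flute sounds a perfect fourth below written, so transpose each written note down a perfect fourth.
C4 becomes G3
B4 becomes F#4
D4 becomes A3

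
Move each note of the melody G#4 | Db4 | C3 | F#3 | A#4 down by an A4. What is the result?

G#4 down an augmented fourth is D4.
An augmented fourth down from Db4 gives Abb3.
C3: a fourth down reaches G, and 6 semitones makes it Gb2.
An augmented fourth down from F#3 gives C3.
A#4: a fourth down reaches E, and 6 semitones makes it E4.

D4 Abb3 Gb2 C3 E4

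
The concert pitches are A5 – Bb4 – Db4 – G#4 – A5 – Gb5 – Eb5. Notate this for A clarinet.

C6 Db5 Fb4 B4 C6 Bbb5 Gb5

Written C4 sounds as A3 on the A clarinet, so concert pitches are written a minor third up.
A5 → C6
Bb4 → Db5
Db4 → Fb4
G#4 → B4
A5 → C6
Gb5 → Bbb5
Eb5 → Gb5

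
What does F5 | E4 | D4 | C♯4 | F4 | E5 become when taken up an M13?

D7 C#6 B5 A#5 D6 C#7

F5 gives D7
E4 gives C#6
D4 gives B5
C#4 gives A#5
F4 gives D6
E5 gives C#7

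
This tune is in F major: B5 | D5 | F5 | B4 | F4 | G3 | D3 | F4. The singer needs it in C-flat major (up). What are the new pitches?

From F up to C-flat is a diminished fifth; apply that to each pitch.
B5 becomes F6
D5 becomes Ab5
F5 becomes Cb6
B4 becomes F5
F4 becomes Cb5
G3 becomes Db4
D3 becomes Ab3
F4 becomes Cb5

F6 Ab5 Cb6 F5 Cb5 Db4 Ab3 Cb5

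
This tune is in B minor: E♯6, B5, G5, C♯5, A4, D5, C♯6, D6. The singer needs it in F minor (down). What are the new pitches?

B5 F5 Db5 G4 Eb4 Ab4 G5 Ab5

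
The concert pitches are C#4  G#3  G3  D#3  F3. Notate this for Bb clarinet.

D#4 A#3 A3 E#3 G3

The Bb clarinet sounds a major second below written, so the written part must be a major second above concert — transpose each note up.
C#4 gives D#4
G#3 gives A#3
G3 gives A3
D#3 gives E#3
F3 gives G3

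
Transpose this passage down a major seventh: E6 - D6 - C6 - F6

F5 Eb5 Db5 Gb5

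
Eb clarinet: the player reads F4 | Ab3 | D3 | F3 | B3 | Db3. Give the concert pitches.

The Eb clarinet sounds a minor third above written, so transpose each written note up a minor third.
F4 becomes Ab4
Ab3 becomes Cb4
D3 becomes F3
F3 becomes Ab3
B3 becomes D4
Db3 becomes Fb3

Ab4 Cb4 F3 Ab3 D4 Fb3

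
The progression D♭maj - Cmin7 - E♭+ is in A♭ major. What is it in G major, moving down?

Cmaj Bmin7 D+

A♭ major down to G major is a minor second; each chord root moves by that interval while the quality stays the same.
D♭maj: root D♭ down a minor second → C, giving Cmaj.
Cmin7: root C down a minor second → B, giving Bmin7.
E♭+: root E♭ down a minor second → D, giving D+.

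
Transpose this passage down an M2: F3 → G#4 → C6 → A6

Eb3 F#4 Bb5 G6

F3 -> Eb3
G#4 -> F#4
C6 -> Bb5
A6 -> G6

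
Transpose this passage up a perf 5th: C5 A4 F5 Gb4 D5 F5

C5 to G5
A4 to E5
F5 to C6
Gb4 to Db5
D5 to A5
F5 to C6

G5 E5 C6 Db5 A5 C6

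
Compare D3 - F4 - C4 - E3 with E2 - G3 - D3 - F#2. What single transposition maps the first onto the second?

From D3 to E2 is 7 letter names — a seventh of some quality.
E2 to D3 is 10 semitones, which makes it a minor seventh; the second version is lower, so the direction is down.
Checking another pair — E3 → F#2 — gives the same interval.

down a minor seventh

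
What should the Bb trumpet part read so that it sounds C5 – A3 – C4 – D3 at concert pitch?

The Bb trumpet sounds a major second below written, so the written part must be a major second above concert — transpose each note up.
C5 → D5
A3 → B3
C4 → D4
D3 → E3

D5 B3 D4 E3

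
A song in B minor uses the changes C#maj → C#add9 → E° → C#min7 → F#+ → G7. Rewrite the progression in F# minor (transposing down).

G#maj G#add9 B° G#min7 C#+ D7

B minor down to F# minor is a perfect fourth; each chord root moves by that interval while the quality stays the same.
C#maj: root C# down a perfect fourth → G#, giving G#maj.
C#add9: root C# down a perfect fourth → G#, giving G#add9.
E°: root E down a perfect fourth → B, giving B°.
C#min7: root C# down a perfect fourth → G#, giving G#min7.
F#+: root F# down a perfect fourth → C#, giving C#+.
G7: root G down a perfect fourth → D, giving D7.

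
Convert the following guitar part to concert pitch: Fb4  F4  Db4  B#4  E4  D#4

Fb3 F3 Db3 B#3 E3 D#3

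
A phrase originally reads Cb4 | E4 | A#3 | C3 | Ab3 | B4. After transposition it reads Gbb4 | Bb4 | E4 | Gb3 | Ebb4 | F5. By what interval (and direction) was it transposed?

From Cb4 to Gbb4 is 5 letter names — a fifth of some quality.
Cb4 to Gbb4 is 6 semitones, which makes it a diminished fifth; the second version is higher, so the direction is up.
Checking another pair — B4 → F5 — gives the same interval.

up a diminished fifth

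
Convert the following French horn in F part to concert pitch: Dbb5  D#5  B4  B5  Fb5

Gbb4 G#4 E4 E5 Bbb4

The French horn in F sounds a perfect fifth below written, so transpose each written note down a perfect fifth.
Dbb5 → Gbb4
D#5 → G#4
B4 → E4
B5 → E5
Fb5 → Bbb4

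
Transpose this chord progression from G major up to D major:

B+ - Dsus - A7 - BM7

F#+ Asus E7 F#M7

G major up to D major is a perfect fifth; each chord root moves by that interval while the quality stays the same.
B+: root B up a perfect fifth → F#, giving F#+.
Dsus: root D up a perfect fifth → A, giving Asus.
A7: root A up a perfect fifth → E, giving E7.
BM7: root B up a perfect fifth → F#, giving F#M7.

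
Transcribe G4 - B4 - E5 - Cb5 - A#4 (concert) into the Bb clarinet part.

A4 C#5 F#5 Db5 B#4

Written C4 sounds as Bb3 on the Bb clarinet, so concert pitches are written a major second up.
G4 gives A4
B4 gives C#5
E5 gives F#5
Cb5 gives Db5
A#4 gives B#4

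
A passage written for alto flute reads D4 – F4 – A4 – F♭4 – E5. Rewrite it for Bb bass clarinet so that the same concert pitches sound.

First find concert pitch: the alto flute sounds a perfect fourth below written, so D4 F4 A4 F♭4 E5 sounds A3 C4 E4 Cb4 B4.
Then write for Bb bass clarinet: it sounds a major ninth below written, so the part must be a major ninth above concert.
A3 → B4
C4 → D5
E4 → F#5
Cb4 → Db5
B4 → C#6

B4 D5 F#5 Db5 C#6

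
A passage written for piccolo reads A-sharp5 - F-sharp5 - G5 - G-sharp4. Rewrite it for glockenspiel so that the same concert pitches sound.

First find concert pitch: the piccolo sounds a perfect octave above written, so A-sharp5 F-sharp5 G5 G-sharp4 sounds A#6 F#6 G6 G#5.
Then write for glockenspiel: it sounds a perfect fifteenth above written, so the part must be a perfect fifteenth below concert.
A#6 → A#4
F#6 → F#4
G6 → G4
G#5 → G#3

A#4 F#4 G4 G#3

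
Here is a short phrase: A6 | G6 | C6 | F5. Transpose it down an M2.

A6 to G6
G6 to F6
C6 to Bb5
F5 to Eb5

G6 F6 Bb5 Eb5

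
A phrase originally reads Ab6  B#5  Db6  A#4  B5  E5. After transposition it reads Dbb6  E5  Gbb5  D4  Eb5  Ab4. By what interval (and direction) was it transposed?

down an augmented fifth

Take the first pair: Ab6 → Dbb6. A to D spans 5 letter names, so the interval is some kind of fifth.
Dbb6 to Ab6 is 8 semitones, which makes it an augmented fifth; the second version is lower, so the direction is down.
Checking another pair — E5 → Ab4 — gives the same interval.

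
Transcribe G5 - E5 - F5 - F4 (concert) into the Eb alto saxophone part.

E6 C#6 D6 D5

Written C4 sounds as Eb3 on the Eb alto saxophone, so concert pitches are written a major sixth up.
G5 becomes E6
E5 becomes C#6
F5 becomes D6
F4 becomes D5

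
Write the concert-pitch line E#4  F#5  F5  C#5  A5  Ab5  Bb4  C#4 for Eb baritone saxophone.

C##6 D#7 D7 A#6 F#7 F7 G6 A#5

The Eb baritone saxophone sounds a major thirteenth below written, so the written part must be a major thirteenth above concert — transpose each note up.
E#4 → C##6
F#5 → D#7
F5 → D7
C#5 → A#6
A5 → F#7
Ab5 → F7
Bb4 → G6
C#4 → A#5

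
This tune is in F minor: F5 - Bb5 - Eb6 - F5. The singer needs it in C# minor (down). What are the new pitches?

From F down to C# is a diminished fourth; apply that to each pitch.
F5 gives C#5
Bb5 gives F#5
Eb6 gives B5
F5 gives C#5

C#5 F#5 B5 C#5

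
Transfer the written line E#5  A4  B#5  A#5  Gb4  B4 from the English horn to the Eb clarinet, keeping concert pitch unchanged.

F##4 B3 C##5 B#4 Ab3 C#4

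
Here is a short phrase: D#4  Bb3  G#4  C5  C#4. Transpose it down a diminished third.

B##3 G#3 E##4 A#4 A##3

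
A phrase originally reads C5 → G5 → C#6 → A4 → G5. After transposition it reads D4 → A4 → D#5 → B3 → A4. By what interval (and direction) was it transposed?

down a minor seventh

Take the first pair: C5 → D4. C to D spans 7 letter names, so the interval is some kind of seventh.
D4 to C5 is 10 semitones, which makes it a minor seventh; the second version is lower, so the direction is down.
Checking another pair — G5 → A4 — gives the same interval.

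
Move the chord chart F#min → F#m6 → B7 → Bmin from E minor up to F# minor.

E minor up to F# minor is a major second; each chord root moves by that interval while the quality stays the same.
F#min: root F# up a major second → G#, giving G#min.
F#m6: root F# up a major second → G#, giving G#m6.
B7: root B up a major second → C#, giving C#7.
Bmin: root B up a major second → C#, giving C#min.

G#min G#m6 C#7 C#min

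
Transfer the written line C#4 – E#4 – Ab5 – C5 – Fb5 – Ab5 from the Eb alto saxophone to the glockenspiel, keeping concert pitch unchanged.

First find concert pitch: the Eb alto saxophone sounds a major sixth below written, so C#4 E#4 Ab5 C5 Fb5 Ab5 sounds E3 G#3 Cb5 Eb4 Abb4 Cb5.
Then write for glockenspiel: it sounds a perfect fifteenth above written, so the part must be a perfect fifteenth below concert.
E3 → E1
G#3 → G#1
Cb5 → Cb3
Eb4 → Eb2
Abb4 → Abb2
Cb5 → Cb3

E1 G#1 Cb3 Eb2 Abb2 Cb3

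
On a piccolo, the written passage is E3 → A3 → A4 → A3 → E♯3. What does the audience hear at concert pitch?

The piccolo sounds a perfect octave above written, so transpose each written note up a perfect octave.
E3 to E4
A3 to A4
A4 to A5
A3 to A4
E#3 to E#4

E4 A4 A5 A4 E#4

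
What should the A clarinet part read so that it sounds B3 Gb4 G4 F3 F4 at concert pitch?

D4 Bbb4 Bb4 Ab3 Ab4

Written C4 sounds as A3 on the A clarinet, so concert pitches are written a minor third up.
B3 to D4
Gb4 to Bbb4
G4 to Bb4
F3 to Ab3
F4 to Ab4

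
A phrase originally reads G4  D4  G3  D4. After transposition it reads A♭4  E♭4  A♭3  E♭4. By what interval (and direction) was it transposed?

Take the first pair: G4 → Ab4. G to A spans 2 letter names, so the interval is some kind of second.
G4 to Ab4 is 1 semitone, which makes it a minor second; the second version is higher, so the direction is up.
Checking another pair — D4 → Eb4 — gives the same interval.

up a minor second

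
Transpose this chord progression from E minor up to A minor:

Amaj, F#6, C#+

E minor up to A minor is a perfect fourth; each chord root moves by that interval while the quality stays the same.
Amaj: root A up a perfect fourth → D, giving Dmaj.
F#6: root F# up a perfect fourth → B, giving B6.
C#+: root C# up a perfect fourth → F#, giving F#+.

Dmaj B6 F#+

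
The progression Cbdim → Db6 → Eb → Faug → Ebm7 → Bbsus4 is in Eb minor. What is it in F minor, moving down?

Dbdim Eb6 F Gaug Fm7 Csus4

Eb minor down to F minor is a minor seventh; each chord root moves by that interval while the quality stays the same.
Cbdim: root Cb down a minor seventh → Db, giving Dbdim.
Db6: root Db down a minor seventh → Eb, giving Eb6.
Eb: root Eb down a minor seventh → F, giving F.
Faug: root F down a minor seventh → G, giving Gaug.
Ebm7: root Eb down a minor seventh → F, giving Fm7.
Bbsus4: root Bb down a minor seventh → C, giving Csus4.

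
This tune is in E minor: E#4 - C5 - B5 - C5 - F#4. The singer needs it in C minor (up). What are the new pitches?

C#5 Ab5 G6 Ab5 D5

From E up to C is a minor sixth; apply that to each pitch.
E#4 gives C#5
C5 gives Ab5
B5 gives G6
C5 gives Ab5
F#4 gives D5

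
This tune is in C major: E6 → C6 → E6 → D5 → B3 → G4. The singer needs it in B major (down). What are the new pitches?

C major to B major down is a minor second, so every note moves down by that interval.
E6 to D#6
C6 to B5
E6 to D#6
D5 to C#5
B3 to A#3
G4 to F#4

D#6 B5 D#6 C#5 A#3 F#4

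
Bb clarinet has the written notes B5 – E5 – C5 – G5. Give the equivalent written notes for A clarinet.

First find concert pitch: the Bb clarinet sounds a major second below written, so B5 E5 C5 G5 sounds A5 D5 Bb4 F5.
Then write for A clarinet: it sounds a minor third below written, so the part must be a minor third above concert.
A5 → C6
D5 → F5
Bb4 → Db5
F5 → Ab5

C6 F5 Db5 Ab5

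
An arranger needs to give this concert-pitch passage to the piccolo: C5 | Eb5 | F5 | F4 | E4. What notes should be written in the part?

The piccolo sounds a perfect octave above written, so the written part must be a perfect octave below concert — transpose each note down.
C5 → C4
Eb5 → Eb4
F5 → F4
F4 → F3
E4 → E3

C4 Eb4 F4 F3 E3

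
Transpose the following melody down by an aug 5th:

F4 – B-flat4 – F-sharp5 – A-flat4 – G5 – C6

Bbb3 Ebb4 Bb4 Dbb4 Cb5 Fb5

F4: a fifth down reaches B, and 8 semitones makes it Bbb3.
An augmented fifth down from Bb4 gives Ebb4.
F#5: a fifth down reaches B, and 8 semitones makes it Bb4.
Ab4: a fifth down reaches D, and 8 semitones makes it Dbb4.
An augmented fifth down from G5 gives Cb5.
C6: a fifth down reaches F, and 8 semitones makes it Fb5.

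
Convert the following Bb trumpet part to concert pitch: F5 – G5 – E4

Eb5 F5 D4

Written C4 on the Bb trumpet sounds as Bb3, a major second lower; apply that shift to every note.
F5 gives Eb5
G5 gives F5
E4 gives D4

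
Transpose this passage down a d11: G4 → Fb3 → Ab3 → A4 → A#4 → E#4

A diminished eleventh down from G4 gives D#3.
A diminished eleventh down from Fb3 gives C2.
Ab3: an eleventh down reaches E, and 16 semitones makes it E2.
A4 down a diminished eleventh is E#3.
A#4 down a diminished eleventh is E##3.
E#4 down a diminished eleventh is B##2.

D#3 C2 E2 E#3 E##3 B##2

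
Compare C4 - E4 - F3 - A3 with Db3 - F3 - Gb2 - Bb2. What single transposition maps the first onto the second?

down a major seventh

Take the first pair: C4 → Db3. C to D spans 7 letter names, so the interval is some kind of seventh.
Db3 to C4 is 11 semitones, which makes it a major seventh; the second version is lower, so the direction is down.
Checking another pair — A3 → Bb2 — gives the same interval.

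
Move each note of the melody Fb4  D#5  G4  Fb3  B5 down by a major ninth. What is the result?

Ebb3 C#4 F3 Ebb2 A4

Fb4 down a major ninth is Ebb3.
D#5 down a major ninth is C#4.
G4: a ninth down reaches F, and 14 semitones makes it F3.
Fb3: a ninth down reaches E, and 14 semitones makes it Ebb2.
B5 down a major ninth is A4.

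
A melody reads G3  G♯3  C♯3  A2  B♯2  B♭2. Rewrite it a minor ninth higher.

G3 → Ab4
G#3 → A4
C#3 → D4
A2 → Bb3
B#2 → C#4
Bb2 → Cb4

Ab4 A4 D4 Bb3 C#4 Cb4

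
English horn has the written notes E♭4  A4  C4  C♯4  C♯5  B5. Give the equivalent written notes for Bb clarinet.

Bb3 E4 G3 G#3 G#4 F#5

First find concert pitch: the English horn sounds a perfect fifth below written, so E♭4 A4 C4 C♯4 C♯5 B5 sounds Ab3 D4 F3 F#3 F#4 E5.
Then write for Bb clarinet: it sounds a major second below written, so the part must be a major second above concert.
Ab3 → Bb3
D4 → E4
F3 → G3
F#3 → G#3
F#4 → G#4
E5 → F#5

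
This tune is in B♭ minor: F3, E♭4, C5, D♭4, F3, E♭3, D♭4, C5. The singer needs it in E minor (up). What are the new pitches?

B3 A4 F#5 G4 B3 A3 G4 F#5

From B♭ up to E is an augmented fourth; apply that to each pitch.
F3 becomes B3
Eb4 becomes A4
C5 becomes F#5
Db4 becomes G4
F3 becomes B3
Eb3 becomes A3
Db4 becomes G4
C5 becomes F#5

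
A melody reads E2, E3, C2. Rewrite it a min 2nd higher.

F2 F3 Db2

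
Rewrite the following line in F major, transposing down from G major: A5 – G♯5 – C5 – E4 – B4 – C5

From G down to F is a major second; apply that to each pitch.
A5 -> G5
G#5 -> F#5
C5 -> Bb4
E4 -> D4
B4 -> A4
C5 -> Bb4

G5 F#5 Bb4 D4 A4 Bb4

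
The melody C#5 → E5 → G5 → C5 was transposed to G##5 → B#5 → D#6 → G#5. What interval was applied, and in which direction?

up an augmented fifth

From C#5 to G##5 is 5 letter names — a fifth of some quality.
C#5 to G##5 is 8 semitones, which makes it an augmented fifth; the second version is higher, so the direction is up.
Checking another pair — C5 → G#5 — gives the same interval.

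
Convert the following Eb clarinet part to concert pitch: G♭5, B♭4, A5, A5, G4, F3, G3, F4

Bbb5 Db5 C6 C6 Bb4 Ab3 Bb3 Ab4

The Eb clarinet sounds a minor third above written, so transpose each written note up a minor third.
Gb5 → Bbb5
Bb4 → Db5
A5 → C6
A5 → C6
G4 → Bb4
F3 → Ab3
G3 → Bb3
F4 → Ab4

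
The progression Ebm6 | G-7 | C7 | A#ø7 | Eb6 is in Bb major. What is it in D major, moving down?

Gm6 B-7 E7 C##ø7 G6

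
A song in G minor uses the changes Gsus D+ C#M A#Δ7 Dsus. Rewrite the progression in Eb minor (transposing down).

Ebsus Bb+ AM F#Δ7 Bbsus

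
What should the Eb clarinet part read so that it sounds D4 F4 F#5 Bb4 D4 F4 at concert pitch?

Written C4 sounds as Eb4 on the Eb clarinet, so concert pitches are written a minor third down.
D4 gives B3
F4 gives D4
F#5 gives D#5
Bb4 gives G4
D4 gives B3
F4 gives D4

B3 D4 D#5 G4 B3 D4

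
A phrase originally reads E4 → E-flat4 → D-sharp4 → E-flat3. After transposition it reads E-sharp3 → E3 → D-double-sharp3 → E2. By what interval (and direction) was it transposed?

down a diminished octave

Take the first pair: E4 → E#3. E to E spans 8 letter names, so the interval is some kind of octave.
E#3 to E4 is 11 semitones, which makes it a diminished octave; the second version is lower, so the direction is down.
Checking another pair — Eb3 → E2 — gives the same interval.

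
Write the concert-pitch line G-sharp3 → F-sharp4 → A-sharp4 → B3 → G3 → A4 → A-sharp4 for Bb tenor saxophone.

A#4 G#5 B#5 C#5 A4 B5 B#5

Written C4 sounds as Bb2 on the Bb tenor saxophone, so concert pitches are written a major ninth up.
G#3 -> A#4
F#4 -> G#5
A#4 -> B#5
B3 -> C#5
G3 -> A4
A4 -> B5
A#4 -> B#5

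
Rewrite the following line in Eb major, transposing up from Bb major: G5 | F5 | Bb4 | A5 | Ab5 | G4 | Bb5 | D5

C6 Bb5 Eb5 D6 Db6 C5 Eb6 G5

Bb major to Eb major up is a perfect fourth, so every note moves up by that interval.
G5 → C6
F5 → Bb5
Bb4 → Eb5
A5 → D6
Ab5 → Db6
G4 → C5
Bb5 → Eb6
D5 → G5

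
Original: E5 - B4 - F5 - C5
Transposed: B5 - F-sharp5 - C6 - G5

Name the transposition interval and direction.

Take the first pair: E5 → B5. E to B spans 5 letter names, so the interval is some kind of fifth.
E5 to B5 is 7 semitones, which makes it a perfect fifth; the second version is higher, so the direction is up.
Checking another pair — C5 → G5 — gives the same interval.

up a perfect fifth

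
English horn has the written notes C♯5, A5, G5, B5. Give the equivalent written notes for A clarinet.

A4 F5 Eb5 G5

First find concert pitch: the English horn sounds a perfect fifth below written, so C♯5 A5 G5 B5 sounds F#4 D5 C5 E5.
Then write for A clarinet: it sounds a minor third below written, so the part must be a minor third above concert.
F#4 → A4
D5 → F5
C5 → Eb5
E5 → G5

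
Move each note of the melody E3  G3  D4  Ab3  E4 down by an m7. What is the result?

F#2 A2 E3 Bb2 F#3

E3 down a minor seventh is F#2.
G3 down a minor seventh is A2.
D4 down a minor seventh is E3.
Ab3: a seventh down reaches B, and 10 semitones makes it Bb2.
E4: a seventh down reaches F, and 10 semitones makes it F#3.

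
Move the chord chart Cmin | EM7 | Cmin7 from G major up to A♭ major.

Dbmin FM7 Dbmin7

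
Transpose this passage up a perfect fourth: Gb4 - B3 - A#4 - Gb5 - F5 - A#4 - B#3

Gb4 → Cb5
B3 → E4
A#4 → D#5
Gb5 → Cb6
F5 → Bb5
A#4 → D#5
B#3 → E#4

Cb5 E4 D#5 Cb6 Bb5 D#5 E#4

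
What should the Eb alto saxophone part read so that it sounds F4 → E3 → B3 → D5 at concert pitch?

D5 C#4 G#4 B5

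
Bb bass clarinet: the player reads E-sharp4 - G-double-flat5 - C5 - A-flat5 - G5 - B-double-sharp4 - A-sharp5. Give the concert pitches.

The Bb bass clarinet sounds a major ninth below written, so transpose each written note down a major ninth.
E#4 → D#3
Gbb5 → Fbb4
C5 → Bb3
Ab5 → Gb4
G5 → F4
B##4 → A##3
A#5 → G#4

D#3 Fbb4 Bb3 Gb4 F4 A##3 G#4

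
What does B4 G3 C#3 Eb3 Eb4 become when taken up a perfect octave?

B5 G4 C#4 Eb4 Eb5

A perfect octave up from B4 gives B5.
G3: an octave up reaches G, and 12 semitones makes it G4.
A perfect octave up from C#3 gives C#4.
Eb3 up a perfect octave is Eb4.
A perfect octave up from Eb4 gives Eb5.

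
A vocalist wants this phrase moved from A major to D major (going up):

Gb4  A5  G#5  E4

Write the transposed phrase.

From A up to D is a perfect fourth; apply that to each pitch.
Gb4 -> Cb5
A5 -> D6
G#5 -> C#6
E4 -> A4

Cb5 D6 C#6 A4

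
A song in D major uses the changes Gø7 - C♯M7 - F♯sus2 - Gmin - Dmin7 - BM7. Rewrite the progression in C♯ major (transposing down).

F#ø7 B#M7 E#sus2 F#min C#min7 A#M7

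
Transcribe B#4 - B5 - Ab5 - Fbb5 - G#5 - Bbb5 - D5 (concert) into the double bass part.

The double bass sounds a perfect octave below written, so the written part must be a perfect octave above concert — transpose each note up.
B#4 becomes B#5
B5 becomes B6
Ab5 becomes Ab6
Fbb5 becomes Fbb6
G#5 becomes G#6
Bbb5 becomes Bbb6
D5 becomes D6

B#5 B6 Ab6 Fbb6 G#6 Bbb6 D6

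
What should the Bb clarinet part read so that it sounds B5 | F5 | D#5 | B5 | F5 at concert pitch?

Written C4 sounds as Bb3 on the Bb clarinet, so concert pitches are written a major second up.
B5 → C#6
F5 → G5
D#5 → E#5
B5 → C#6
F5 → G5

C#6 G5 E#5 C#6 G5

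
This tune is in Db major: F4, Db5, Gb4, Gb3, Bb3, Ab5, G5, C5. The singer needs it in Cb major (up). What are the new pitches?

Eb5 Cb6 Fb5 Fb4 Ab4 Gb6 F6 Bb5

From Db up to Cb is a minor seventh; apply that to each pitch.
F4 → Eb5
Db5 → Cb6
Gb4 → Fb5
Gb3 → Fb4
Bb3 → Ab4
Ab5 → Gb6
G5 → F6
C5 → Bb5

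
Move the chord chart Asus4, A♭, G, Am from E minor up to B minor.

E minor up to B minor is a perfect fifth; each chord root moves by that interval while the quality stays the same.
Asus4: root A up a perfect fifth → E, giving Esus4.
A♭: root A♭ up a perfect fifth → Eb, giving Eb.
G: root G up a perfect fifth → D, giving D.
Am: root A up a perfect fifth → E, giving Em.

Esus4 Eb D Em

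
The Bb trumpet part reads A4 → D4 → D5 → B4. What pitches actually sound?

The Bb trumpet sounds a major second below written, so transpose each written note down a major second.
A4 becomes G4
D4 becomes C4
D5 becomes C5
B4 becomes A4

G4 C4 C5 A4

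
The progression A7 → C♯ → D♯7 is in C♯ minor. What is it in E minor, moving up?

C♯ minor up to E minor is a minor third; each chord root moves by that interval while the quality stays the same.
A7: root A up a minor third → C, giving C7.
C♯: root C♯ up a minor third → E, giving E.
D♯7: root D♯ up a minor third → F#, giving F#7.

C7 E F#7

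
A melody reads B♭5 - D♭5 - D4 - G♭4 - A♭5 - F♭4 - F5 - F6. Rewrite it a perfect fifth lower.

Eb5 Gb4 G3 Cb4 Db5 Bbb3 Bb4 Bb5

Bb5 becomes Eb5
Db5 becomes Gb4
D4 becomes G3
Gb4 becomes Cb4
Ab5 becomes Db5
Fb4 becomes Bbb3
F5 becomes Bb4
F6 becomes Bb5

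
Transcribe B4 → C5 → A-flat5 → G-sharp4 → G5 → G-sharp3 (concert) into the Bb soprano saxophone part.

C#5 D5 Bb5 A#4 A5 A#3

Written C4 sounds as Bb3 on the Bb soprano saxophone, so concert pitches are written a major second up.
B4 -> C#5
C5 -> D5
Ab5 -> Bb5
G#4 -> A#4
G5 -> A5
G#3 -> A#3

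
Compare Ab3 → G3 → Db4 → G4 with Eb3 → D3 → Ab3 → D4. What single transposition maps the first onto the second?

down a perfect fourth

From Ab3 to Eb3 is 4 letter names — a fourth of some quality.
Eb3 to Ab3 is 5 semitones, which makes it a perfect fourth; the second version is lower, so the direction is down.
Checking another pair — G4 → D4 — gives the same interval.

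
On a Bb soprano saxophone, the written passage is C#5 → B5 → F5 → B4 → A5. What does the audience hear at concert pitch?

Written C4 on the Bb soprano saxophone sounds as Bb3, a major second lower; apply that shift to every note.
C#5 -> B4
B5 -> A5
F5 -> Eb5
B4 -> A4
A5 -> G5

B4 A5 Eb5 A4 G5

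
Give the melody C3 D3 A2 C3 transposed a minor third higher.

C3 to Eb3
D3 to F3
A2 to C3
C3 to Eb3

Eb3 F3 C3 Eb3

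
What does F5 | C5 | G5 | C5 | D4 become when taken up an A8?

F5 becomes F#6
C5 becomes C#6
G5 becomes G#6
C5 becomes C#6
D4 becomes D#5

F#6 C#6 G#6 C#6 D#5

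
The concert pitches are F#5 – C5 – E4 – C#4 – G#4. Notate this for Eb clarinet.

D#5 A4 C#4 A#3 E#4

Written C4 sounds as Eb4 on the Eb clarinet, so concert pitches are written a minor third down.
F#5 to D#5
C5 to A4
E4 to C#4
C#4 to A#3
G#4 to E#4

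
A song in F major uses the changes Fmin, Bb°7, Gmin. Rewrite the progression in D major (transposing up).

F major up to D major is a major sixth; each chord root moves by that interval while the quality stays the same.
Fmin: root F up a major sixth → D, giving Dmin.
Bb°7: root Bb up a major sixth → G, giving G°7.
Gmin: root G up a major sixth → E, giving Emin.

Dmin G°7 Emin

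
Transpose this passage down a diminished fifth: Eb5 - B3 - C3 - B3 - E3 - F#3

A4 E#3 F#2 E#3 A#2 B#2

Eb5 → A4
B3 → E#3
C3 → F#2
B3 → E#3
E3 → A#2
F#3 → B#2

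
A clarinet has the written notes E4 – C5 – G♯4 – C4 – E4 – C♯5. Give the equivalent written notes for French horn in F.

G#4 E5 B#4 E4 G#4 E#5

First find concert pitch: the A clarinet sounds a minor third below written, so E4 C5 G♯4 C4 E4 C♯5 sounds C#4 A4 E#4 A3 C#4 A#4.
Then write for French horn in F: it sounds a perfect fifth below written, so the part must be a perfect fifth above concert.
C#4 → G#4
A4 → E5
E#4 → B#4
A3 → E4
C#4 → G#4
A#4 → E#5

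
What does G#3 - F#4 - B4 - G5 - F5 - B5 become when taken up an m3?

G#3 up a minor third is B3.
F#4: a third up reaches A, and 3 semitones makes it A4.
B4: a third up reaches D, and 3 semitones makes it D5.
A minor third up from G5 gives Bb5.
A minor third up from F5 gives Ab5.
A minor third up from B5 gives D6.

B3 A4 D5 Bb5 Ab5 D6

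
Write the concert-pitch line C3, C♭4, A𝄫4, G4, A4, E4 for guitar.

The guitar sounds a perfect octave below written, so the written part must be a perfect octave above concert — transpose each note up.
C3 -> C4
Cb4 -> Cb5
Abb4 -> Abb5
G4 -> G5
A4 -> A5
E4 -> E5

C4 Cb5 Abb5 G5 A5 E5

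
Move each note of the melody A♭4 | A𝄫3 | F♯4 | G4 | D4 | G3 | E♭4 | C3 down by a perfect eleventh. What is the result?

Eb3 Ebb2 C#3 D3 A2 D2 Bb2 G1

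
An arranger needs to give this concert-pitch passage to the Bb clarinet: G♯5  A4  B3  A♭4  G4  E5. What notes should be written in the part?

A#5 B4 C#4 Bb4 A4 F#5

The Bb clarinet sounds a major second below written, so the written part must be a major second above concert — transpose each note up.
G#5 gives A#5
A4 gives B4
B3 gives C#4
Ab4 gives Bb4
G4 gives A4
E5 gives F#5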